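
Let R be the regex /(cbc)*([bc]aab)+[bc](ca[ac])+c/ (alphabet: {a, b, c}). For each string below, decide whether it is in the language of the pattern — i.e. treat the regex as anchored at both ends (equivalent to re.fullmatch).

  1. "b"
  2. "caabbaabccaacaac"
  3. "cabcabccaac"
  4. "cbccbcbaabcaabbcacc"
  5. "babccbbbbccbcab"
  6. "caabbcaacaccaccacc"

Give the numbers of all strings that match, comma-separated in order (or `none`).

1. "b" → no match — must end with "c"
2 → match
3. "cabcabccaac" → no match
4 → match
5 → no match — must end with "c"
6 → match

2, 4, 6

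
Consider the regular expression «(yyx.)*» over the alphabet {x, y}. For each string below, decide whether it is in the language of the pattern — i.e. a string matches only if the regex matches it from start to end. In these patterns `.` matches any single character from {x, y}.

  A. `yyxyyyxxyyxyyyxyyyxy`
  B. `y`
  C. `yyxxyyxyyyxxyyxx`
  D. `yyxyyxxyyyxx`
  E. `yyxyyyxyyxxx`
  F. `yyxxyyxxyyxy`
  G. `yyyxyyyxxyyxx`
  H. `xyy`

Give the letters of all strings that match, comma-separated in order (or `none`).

A → match
B. `y` → no match
C → match
D. `yyxyyxxyyyxx` → no match
E. `yyxyyyxyyxxx` → no match
F. `yyxxyyxxyyxy` → match
G → no match
H. `xyy` → no match

A, C, F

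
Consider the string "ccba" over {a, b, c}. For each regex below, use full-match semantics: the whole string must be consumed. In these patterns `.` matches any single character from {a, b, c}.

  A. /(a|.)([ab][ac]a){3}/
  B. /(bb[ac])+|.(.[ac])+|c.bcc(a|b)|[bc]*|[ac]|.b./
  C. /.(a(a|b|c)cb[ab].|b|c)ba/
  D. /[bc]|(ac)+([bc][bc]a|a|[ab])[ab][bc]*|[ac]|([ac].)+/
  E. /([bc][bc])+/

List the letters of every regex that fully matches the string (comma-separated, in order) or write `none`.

C

A → no match
B → no match
C → match
D → no match
E → no match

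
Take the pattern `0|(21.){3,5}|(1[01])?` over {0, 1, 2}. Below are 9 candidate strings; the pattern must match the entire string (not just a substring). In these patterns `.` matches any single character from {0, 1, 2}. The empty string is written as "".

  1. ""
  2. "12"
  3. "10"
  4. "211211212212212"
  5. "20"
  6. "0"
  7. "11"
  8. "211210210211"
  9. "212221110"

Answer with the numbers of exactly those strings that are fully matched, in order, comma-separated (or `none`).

1 → match
2 → no match
3 → match
4 → match
5 → no match
6 → match
7 → match
8 → match
9 → no match

1, 3, 4, 6, 7, 8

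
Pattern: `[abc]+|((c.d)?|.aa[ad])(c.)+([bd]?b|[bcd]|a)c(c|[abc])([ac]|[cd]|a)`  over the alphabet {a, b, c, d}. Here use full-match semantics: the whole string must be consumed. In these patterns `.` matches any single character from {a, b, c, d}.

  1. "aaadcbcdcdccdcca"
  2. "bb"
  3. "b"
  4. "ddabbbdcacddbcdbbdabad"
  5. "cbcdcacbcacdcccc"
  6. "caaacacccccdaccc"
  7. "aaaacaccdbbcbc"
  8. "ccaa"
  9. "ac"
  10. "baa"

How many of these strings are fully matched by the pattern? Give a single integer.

8

1 → match
2. "bb" → match
3. "b" → match
4 → no match
5 → match
6 → match
7 → no match
8. "ccaa" → match
9. "ac" → match
10. "baa" → match
Total matched: 8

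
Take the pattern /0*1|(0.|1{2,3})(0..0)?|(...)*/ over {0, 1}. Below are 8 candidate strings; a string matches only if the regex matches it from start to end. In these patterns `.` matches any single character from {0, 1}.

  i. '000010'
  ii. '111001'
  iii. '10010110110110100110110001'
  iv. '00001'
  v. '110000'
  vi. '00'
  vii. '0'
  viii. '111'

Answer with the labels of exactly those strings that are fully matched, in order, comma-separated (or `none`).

i → match
ii → match
iii → no match
iv → match
v → match
vi → match
vii → no match
viii → match

i, ii, iv, v, vi, viii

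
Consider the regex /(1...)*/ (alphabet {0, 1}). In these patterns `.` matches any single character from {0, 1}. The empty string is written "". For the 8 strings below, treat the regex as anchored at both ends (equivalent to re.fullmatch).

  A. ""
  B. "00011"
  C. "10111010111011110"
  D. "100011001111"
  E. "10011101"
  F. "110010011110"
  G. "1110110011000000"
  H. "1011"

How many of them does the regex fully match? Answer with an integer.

A → match
B → no match
C → no match
D → match
E → match
F → match
G → no match
H → match
Total matched: 5

5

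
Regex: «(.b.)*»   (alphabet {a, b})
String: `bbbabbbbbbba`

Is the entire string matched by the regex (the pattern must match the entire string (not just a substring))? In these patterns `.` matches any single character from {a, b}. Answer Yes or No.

Yes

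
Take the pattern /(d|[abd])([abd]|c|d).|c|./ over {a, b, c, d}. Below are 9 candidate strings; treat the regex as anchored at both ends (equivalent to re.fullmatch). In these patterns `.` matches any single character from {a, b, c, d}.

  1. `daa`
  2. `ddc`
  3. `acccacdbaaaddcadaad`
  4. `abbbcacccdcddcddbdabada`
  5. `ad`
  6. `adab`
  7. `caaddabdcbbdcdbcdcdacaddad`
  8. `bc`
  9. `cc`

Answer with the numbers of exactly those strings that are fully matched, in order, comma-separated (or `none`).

1. `daa` → match
2. `ddc` → match
3 → no match
4 → no match
5. `ad` → no match
6. `adab` → no match
7 → no match
8. `bc` → no match
9. `cc` → no match

1, 2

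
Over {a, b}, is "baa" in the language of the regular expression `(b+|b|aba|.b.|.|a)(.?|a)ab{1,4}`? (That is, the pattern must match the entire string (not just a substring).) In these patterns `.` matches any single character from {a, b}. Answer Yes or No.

Every match must end with "b", but "baa" does not.

No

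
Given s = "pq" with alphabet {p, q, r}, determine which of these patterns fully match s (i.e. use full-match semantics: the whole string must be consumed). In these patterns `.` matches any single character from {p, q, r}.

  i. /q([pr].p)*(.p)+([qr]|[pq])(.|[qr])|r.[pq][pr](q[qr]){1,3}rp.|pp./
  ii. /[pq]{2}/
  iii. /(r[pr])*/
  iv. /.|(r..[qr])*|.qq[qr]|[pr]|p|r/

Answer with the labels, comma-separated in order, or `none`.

i → no match
ii → match
iii → no match
iv → no match

ii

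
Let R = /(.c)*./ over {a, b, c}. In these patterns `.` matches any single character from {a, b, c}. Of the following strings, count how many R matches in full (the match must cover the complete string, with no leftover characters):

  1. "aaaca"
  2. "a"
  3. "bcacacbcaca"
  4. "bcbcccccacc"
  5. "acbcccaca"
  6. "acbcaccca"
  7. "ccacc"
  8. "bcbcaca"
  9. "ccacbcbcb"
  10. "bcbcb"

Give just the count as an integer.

1 → no match
2 → match
3 → match
4 → match
5 → match
6 → match
7 → match
8 → match
9 → match
10 → match
Total matched: 9

9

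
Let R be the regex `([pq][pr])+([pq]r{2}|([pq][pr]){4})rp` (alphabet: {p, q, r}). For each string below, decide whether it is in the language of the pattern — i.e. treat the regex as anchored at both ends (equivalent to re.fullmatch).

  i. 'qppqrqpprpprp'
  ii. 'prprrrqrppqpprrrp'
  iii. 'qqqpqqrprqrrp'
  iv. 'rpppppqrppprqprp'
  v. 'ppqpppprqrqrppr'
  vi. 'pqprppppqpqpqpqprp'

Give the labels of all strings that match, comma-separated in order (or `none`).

none

i → no match
ii → no match
iii → no match
iv → no match
v → no match — must end with 'rp'
vi → no match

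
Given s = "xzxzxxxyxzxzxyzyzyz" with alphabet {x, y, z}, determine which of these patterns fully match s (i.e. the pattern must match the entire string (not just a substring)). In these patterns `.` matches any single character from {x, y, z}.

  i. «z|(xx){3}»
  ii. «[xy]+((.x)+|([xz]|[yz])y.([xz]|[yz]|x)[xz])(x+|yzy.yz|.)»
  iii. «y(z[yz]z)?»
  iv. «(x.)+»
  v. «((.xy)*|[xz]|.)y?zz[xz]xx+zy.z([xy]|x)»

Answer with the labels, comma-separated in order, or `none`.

ii

i → no match
ii → match
iii → no match — must start with "y"
iv → no match
v → no match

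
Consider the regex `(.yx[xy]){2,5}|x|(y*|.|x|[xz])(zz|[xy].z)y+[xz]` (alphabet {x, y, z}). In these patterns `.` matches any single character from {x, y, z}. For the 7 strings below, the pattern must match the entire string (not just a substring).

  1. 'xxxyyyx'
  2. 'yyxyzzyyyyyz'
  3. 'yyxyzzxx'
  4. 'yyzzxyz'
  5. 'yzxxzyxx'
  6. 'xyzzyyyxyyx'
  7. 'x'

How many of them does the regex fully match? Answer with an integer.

1 → no match
2 → no match
3 → no match
4 → no match
5 → no match
6 → no match
7 → match
Total matched: 1

1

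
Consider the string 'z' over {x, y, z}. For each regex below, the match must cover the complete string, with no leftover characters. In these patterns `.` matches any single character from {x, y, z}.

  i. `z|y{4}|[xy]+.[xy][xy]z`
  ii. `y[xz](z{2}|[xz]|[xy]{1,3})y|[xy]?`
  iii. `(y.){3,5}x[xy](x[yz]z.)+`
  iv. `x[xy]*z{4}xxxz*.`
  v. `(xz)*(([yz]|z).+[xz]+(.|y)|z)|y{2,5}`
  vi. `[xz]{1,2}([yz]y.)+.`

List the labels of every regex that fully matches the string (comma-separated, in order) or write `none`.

i → match
ii → no match
iii → no match — must start with 'y'
iv → no match — must start with 'x'
v → match
vi → no match

i, v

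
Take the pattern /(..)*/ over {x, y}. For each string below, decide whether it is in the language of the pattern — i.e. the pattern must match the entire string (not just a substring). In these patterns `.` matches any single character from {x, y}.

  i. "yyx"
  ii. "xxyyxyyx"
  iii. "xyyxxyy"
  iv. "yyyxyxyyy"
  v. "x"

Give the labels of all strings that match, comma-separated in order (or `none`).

i → no match
ii → match
iii → no match
iv → no match
v → no match

ii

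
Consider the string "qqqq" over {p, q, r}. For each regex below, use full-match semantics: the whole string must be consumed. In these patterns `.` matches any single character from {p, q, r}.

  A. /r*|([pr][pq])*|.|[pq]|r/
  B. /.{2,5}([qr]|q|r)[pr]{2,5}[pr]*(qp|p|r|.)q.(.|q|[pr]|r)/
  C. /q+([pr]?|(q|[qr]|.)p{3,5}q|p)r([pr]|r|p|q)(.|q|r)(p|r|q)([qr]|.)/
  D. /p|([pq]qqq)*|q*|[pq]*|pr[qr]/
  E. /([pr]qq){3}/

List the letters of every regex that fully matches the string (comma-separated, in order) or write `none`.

D

A → no match
B → no match
C → no match
D → match
E → no match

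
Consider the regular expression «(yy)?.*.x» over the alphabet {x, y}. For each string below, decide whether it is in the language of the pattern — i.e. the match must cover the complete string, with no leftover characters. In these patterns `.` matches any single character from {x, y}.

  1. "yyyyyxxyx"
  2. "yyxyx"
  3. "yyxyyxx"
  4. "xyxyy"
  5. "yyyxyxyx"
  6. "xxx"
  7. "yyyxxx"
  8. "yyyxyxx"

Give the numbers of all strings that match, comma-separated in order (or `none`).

1 → match
2 → match
3 → match
4 → no match — must end with "x"
5 → match
6 → match
7 → match
8 → match

1, 2, 3, 5, 6, 7, 8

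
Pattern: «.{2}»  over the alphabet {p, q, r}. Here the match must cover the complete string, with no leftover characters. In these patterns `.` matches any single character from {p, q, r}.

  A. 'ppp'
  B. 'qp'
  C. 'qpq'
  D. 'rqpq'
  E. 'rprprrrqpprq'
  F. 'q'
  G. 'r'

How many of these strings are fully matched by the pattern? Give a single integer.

1

A → no match
B → match
C → no match
D → no match
E → no match
F → no match
G → no match
Total matched: 1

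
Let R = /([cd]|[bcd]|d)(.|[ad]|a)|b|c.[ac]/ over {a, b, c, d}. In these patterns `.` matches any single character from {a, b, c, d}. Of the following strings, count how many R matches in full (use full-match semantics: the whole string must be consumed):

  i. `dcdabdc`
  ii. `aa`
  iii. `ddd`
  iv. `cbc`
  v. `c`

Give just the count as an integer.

1

i → no match
ii → no match
iii → no match
iv → match
v → no match
Total matched: 1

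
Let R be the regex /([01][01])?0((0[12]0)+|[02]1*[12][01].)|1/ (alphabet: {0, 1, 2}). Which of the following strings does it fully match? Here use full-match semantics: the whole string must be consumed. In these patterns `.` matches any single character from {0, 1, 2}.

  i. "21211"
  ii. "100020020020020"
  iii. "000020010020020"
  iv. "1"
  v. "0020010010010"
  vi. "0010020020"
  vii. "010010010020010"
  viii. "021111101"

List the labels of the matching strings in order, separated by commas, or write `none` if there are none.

ii, iii, iv, v, vi, vii, viii

i. "21211" → no match
ii → match
iii → match
iv. "1" → match
v → match
vi. "0010020020" → match
vii → match
viii. "021111101" → match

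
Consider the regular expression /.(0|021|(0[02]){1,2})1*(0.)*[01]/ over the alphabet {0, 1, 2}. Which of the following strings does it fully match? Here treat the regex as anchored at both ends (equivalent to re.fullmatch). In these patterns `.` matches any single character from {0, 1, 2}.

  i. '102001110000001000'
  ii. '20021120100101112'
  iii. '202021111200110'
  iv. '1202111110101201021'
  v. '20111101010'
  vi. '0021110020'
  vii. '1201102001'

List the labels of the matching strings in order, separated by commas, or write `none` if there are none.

v

i → no match
ii → no match
iii → no match
iv → no match
v → match
vi → no match
vii → no match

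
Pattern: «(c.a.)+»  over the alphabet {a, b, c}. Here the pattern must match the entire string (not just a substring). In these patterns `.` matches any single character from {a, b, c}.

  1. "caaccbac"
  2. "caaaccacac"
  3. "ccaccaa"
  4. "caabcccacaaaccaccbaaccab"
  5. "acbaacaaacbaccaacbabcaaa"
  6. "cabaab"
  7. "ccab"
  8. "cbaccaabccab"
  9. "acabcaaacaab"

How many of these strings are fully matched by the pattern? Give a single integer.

3

1 → match
2 → no match
3 → no match
4 → no match
5 → no match — must start with "c"
6 → no match
7 → match
8 → match
9 → no match — must start with "c"
Total matched: 3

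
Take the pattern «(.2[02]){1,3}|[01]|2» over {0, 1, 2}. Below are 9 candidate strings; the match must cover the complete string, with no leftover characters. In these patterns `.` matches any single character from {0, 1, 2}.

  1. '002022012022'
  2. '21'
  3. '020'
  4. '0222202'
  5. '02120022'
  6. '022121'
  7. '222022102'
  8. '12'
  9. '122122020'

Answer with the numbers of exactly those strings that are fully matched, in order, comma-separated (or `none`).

1 → no match
2 → no match
3 → match
4 → no match
5 → no match
6 → no match
7 → no match
8 → no match
9 → match

3, 9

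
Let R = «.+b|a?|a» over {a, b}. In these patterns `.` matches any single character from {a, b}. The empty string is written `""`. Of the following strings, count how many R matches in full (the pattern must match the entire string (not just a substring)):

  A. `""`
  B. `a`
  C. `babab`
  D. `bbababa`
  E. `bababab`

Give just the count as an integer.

4

A → match
B → match
C → match
D → no match
E → match
Total matched: 4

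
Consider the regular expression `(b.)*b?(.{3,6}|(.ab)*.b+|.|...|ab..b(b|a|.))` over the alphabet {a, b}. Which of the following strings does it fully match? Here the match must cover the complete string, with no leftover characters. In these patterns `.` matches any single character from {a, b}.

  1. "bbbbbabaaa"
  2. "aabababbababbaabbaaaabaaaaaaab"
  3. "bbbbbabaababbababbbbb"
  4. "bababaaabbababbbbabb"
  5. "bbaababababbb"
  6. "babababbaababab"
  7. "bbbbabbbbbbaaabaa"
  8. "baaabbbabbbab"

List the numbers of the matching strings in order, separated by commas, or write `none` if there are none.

1

1 → match
2 → no match
3 → no match
4 → no match
5 → no match
6 → no match
7 → no match
8 → no match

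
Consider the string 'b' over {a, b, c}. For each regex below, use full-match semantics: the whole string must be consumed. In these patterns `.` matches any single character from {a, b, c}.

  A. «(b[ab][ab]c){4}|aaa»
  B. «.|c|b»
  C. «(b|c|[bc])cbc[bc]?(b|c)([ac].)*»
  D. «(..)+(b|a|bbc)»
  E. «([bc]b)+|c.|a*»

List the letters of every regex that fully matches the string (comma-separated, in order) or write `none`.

B

A → no match
B → match
C → no match
D → no match
E → no match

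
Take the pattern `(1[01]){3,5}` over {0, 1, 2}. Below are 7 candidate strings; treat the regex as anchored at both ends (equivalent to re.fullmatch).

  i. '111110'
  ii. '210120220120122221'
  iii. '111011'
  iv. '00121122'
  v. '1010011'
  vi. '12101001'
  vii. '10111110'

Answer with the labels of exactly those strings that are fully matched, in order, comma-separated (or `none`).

i → match
ii → no match — must start with '1'
iii → match
iv → no match — must start with '1'
v → no match
vi → no match
vii → match

i, iii, vii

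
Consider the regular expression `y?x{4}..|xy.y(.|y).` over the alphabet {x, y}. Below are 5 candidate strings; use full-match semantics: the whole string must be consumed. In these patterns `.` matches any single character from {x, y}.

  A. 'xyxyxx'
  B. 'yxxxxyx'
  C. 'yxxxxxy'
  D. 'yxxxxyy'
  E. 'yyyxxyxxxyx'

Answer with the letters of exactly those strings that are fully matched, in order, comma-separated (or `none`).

A, B, C, D

A. 'xyxyxx' → match
B. 'yxxxxyx' → match
C. 'yxxxxxy' → match
D. 'yxxxxyy' → match
E. 'yyyxxyxxxyx' → no match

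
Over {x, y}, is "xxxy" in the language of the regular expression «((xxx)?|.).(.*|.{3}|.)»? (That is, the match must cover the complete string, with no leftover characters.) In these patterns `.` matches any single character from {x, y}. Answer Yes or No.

Yes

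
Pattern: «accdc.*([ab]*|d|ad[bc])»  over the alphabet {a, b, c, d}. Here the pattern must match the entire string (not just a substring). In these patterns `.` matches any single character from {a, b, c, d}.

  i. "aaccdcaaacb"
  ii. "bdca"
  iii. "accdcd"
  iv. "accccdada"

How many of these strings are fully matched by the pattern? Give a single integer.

1

i → no match — must start with "accdc"
ii → no match — must start with "accdc"
iii → match
iv → no match — must start with "accdc"
Total matched: 1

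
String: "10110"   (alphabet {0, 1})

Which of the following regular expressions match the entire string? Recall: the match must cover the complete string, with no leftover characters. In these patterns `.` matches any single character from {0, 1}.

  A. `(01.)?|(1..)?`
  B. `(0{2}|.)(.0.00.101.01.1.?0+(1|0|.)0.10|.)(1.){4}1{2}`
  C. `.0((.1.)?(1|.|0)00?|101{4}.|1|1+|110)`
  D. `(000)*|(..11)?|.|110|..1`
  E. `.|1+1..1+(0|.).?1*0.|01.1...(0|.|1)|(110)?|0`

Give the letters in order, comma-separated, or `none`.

C

A → no match
B → no match — must end with "1"
C → match
D → no match
E → no match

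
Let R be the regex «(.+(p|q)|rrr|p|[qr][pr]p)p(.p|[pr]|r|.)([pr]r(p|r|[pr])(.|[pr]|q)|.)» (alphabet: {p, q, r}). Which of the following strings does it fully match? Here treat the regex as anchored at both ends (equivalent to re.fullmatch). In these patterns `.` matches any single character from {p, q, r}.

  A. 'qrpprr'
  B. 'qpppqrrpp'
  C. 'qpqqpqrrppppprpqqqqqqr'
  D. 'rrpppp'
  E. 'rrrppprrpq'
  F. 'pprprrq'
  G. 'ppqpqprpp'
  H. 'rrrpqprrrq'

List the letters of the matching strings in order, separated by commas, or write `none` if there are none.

A → match
B → match
C → no match
D → match
E → match
F → match
G → match
H → match

A, B, D, E, F, G, H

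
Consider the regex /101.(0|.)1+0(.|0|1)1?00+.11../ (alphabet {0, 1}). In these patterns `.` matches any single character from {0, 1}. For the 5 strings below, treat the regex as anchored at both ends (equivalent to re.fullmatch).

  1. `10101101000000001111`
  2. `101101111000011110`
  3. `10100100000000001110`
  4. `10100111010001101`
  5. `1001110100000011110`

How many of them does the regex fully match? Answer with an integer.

1 → match
2 → match
3 → match
4 → match
5 → no match — must start with `101`
Total matched: 4

4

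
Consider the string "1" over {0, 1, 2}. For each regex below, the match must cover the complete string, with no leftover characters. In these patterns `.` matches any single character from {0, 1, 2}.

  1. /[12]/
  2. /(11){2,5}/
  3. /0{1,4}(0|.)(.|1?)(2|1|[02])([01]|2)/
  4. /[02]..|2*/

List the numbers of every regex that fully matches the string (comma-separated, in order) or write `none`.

1

1 → match
2 → no match — must start with "11"
3 → no match — must start with "0"
4 → no match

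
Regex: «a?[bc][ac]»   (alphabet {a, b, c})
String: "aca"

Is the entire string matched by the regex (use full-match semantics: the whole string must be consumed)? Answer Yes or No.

Yes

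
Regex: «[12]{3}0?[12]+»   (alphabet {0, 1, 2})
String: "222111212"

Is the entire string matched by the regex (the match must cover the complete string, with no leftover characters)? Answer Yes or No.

Yes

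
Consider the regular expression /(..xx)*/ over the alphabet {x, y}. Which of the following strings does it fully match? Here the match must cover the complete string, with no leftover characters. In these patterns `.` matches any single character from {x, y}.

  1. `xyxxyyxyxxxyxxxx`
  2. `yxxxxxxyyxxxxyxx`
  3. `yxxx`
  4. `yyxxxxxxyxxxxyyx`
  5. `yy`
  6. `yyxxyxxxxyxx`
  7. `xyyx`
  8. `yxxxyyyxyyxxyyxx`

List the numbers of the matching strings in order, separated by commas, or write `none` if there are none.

1 → no match
2 → no match
3 → match
4 → no match
5 → no match
6 → match
7 → no match
8 → no match

3, 6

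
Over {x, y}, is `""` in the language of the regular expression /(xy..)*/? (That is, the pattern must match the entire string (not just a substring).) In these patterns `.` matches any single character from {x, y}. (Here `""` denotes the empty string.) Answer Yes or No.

Yes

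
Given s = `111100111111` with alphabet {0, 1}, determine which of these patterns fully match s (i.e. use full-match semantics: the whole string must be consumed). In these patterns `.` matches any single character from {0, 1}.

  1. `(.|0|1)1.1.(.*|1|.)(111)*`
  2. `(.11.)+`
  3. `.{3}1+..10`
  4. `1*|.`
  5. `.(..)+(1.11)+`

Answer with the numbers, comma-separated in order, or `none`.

1 → match
2 → no match
3 → no match — must end with `10`
4 → no match
5 → no match

1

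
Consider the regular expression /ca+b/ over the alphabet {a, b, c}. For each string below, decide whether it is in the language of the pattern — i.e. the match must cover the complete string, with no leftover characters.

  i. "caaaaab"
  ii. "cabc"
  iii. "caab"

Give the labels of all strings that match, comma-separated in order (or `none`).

i, iii

i. "caaaaab" → match
ii. "cabc" → no match — must end with "ab"
iii. "caab" → match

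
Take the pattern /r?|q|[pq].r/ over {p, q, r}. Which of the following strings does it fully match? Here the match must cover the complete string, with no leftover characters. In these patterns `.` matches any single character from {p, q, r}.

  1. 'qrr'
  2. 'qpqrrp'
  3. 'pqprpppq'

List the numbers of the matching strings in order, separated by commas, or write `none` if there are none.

1

1 → match
2 → no match
3 → no match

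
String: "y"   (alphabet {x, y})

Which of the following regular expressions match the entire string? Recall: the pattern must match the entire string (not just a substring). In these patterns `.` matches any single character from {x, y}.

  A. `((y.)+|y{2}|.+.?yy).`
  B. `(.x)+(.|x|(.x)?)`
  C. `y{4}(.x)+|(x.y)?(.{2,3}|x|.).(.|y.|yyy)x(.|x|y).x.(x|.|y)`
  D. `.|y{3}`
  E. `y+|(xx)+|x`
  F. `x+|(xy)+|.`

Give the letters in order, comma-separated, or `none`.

D, E, F

A → no match
B → no match
C → no match
D → match
E → match
F → match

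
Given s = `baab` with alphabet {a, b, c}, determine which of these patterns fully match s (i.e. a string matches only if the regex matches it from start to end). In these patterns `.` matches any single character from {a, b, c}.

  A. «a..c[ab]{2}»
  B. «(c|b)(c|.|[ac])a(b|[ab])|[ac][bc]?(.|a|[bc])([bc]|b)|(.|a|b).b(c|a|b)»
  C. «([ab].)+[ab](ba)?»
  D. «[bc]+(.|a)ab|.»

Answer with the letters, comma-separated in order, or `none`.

B, D

A → no match — must start with `a`
B → match
C → no match
D → match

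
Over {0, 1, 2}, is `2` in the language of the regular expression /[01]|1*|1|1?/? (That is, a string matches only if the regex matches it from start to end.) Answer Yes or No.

No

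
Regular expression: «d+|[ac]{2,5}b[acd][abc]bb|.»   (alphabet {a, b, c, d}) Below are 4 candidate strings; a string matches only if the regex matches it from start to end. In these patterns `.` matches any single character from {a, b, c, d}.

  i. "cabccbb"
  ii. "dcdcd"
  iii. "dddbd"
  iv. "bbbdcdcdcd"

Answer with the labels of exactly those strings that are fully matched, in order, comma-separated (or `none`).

i. "cabccbb" → match
ii. "dcdcd" → no match
iii. "dddbd" → no match
iv. "bbbdcdcdcd" → no match

i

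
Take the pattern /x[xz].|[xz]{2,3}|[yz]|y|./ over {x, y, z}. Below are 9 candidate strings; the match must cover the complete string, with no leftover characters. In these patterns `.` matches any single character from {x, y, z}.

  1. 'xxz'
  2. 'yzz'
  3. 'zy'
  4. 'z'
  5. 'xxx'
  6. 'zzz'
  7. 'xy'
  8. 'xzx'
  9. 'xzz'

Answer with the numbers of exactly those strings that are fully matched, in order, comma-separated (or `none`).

1, 4, 5, 6, 8, 9

1 → match
2 → no match
3 → no match
4 → match
5 → match
6 → match
7 → no match
8 → match
9 → match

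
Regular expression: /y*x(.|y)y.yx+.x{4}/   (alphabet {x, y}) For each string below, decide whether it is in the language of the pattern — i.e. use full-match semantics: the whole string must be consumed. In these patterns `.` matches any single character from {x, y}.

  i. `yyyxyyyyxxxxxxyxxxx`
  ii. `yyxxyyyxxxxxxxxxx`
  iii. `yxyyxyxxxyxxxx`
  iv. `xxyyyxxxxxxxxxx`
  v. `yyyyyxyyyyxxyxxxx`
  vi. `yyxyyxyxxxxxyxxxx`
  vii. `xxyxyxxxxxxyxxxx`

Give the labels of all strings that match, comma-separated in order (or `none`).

i → match
ii → match
iii → match
iv → match
v → match
vi → match
vii → match

i, ii, iii, iv, v, vi, vii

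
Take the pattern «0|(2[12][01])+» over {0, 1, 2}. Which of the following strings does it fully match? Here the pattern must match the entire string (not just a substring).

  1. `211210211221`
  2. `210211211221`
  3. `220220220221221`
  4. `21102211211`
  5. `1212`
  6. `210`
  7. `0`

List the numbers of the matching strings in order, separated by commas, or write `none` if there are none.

1. `211210211221` → match
2. `210211211221` → match
3 → match
4. `21102211211` → no match
5. `1212` → no match
6. `210` → match
7. `0` → match

1, 2, 3, 6, 7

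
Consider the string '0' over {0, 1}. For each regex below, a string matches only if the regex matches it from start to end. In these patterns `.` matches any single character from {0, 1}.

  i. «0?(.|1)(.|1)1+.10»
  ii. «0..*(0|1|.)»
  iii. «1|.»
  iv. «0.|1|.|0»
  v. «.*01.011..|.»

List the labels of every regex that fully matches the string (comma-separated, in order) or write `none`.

iii, iv, v

i → no match — must end with '10'
ii → no match
iii → match
iv → match
v → match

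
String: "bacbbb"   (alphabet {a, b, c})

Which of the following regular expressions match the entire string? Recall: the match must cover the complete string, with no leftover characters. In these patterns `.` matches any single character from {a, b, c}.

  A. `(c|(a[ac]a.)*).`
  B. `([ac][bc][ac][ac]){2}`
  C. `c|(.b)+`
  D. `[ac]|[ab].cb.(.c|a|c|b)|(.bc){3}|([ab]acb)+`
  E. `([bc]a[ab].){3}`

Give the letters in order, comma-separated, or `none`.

A → no match
B → no match
C → no match
D → match
E → no match

D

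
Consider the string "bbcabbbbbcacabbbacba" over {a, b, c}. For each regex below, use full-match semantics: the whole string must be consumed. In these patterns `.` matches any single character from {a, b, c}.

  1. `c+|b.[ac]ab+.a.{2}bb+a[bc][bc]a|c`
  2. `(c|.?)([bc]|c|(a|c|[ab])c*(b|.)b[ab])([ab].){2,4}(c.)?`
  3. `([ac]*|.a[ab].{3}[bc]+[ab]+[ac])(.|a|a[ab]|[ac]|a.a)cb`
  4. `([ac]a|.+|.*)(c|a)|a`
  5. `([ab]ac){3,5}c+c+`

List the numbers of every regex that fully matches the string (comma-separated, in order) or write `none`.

1, 4

1 → match
2 → no match
3 → no match — must end with "cb"
4 → match
5 → no match — must end with "c"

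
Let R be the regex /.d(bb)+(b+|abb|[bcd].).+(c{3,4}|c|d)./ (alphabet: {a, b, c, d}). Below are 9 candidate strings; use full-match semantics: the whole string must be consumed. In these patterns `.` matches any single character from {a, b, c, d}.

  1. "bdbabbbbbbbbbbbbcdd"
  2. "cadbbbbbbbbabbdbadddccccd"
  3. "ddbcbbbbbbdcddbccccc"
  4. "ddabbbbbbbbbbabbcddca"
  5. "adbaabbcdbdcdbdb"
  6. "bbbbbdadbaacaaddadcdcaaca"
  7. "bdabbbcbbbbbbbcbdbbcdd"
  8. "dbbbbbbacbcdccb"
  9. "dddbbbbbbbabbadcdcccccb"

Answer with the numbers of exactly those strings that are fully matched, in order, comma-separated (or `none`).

none

1 → no match
2 → no match
3 → no match
4 → no match
5 → no match
6 → no match
7 → no match
8 → no match
9 → no match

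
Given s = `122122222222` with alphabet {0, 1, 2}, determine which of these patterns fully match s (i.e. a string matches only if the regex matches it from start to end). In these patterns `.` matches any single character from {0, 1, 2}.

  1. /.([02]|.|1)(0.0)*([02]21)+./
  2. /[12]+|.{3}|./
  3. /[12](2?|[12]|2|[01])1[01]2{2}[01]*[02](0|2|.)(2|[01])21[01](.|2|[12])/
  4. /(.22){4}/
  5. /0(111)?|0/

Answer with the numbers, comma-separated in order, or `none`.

1 → no match
2 → match
3 → no match
4 → match
5 → no match — must start with `0`

2, 4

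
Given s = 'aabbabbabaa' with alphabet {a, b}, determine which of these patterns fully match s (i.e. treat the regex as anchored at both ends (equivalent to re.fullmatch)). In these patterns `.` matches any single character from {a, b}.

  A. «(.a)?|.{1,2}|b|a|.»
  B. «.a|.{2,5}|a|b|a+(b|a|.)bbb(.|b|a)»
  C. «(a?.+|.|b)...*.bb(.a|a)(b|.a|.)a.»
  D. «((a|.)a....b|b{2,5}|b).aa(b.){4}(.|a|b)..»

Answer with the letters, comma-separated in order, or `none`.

A → no match
B → no match
C → match
D → no match

C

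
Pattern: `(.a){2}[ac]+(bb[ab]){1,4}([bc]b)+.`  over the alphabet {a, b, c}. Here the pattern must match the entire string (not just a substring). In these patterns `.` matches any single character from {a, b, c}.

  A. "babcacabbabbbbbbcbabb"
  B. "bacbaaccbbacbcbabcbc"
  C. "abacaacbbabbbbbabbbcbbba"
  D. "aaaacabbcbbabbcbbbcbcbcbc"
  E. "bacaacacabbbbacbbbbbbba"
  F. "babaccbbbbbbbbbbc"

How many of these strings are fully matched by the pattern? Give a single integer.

A → no match
B → no match
C → no match
D → no match
E → no match
F → match
Total matched: 1

1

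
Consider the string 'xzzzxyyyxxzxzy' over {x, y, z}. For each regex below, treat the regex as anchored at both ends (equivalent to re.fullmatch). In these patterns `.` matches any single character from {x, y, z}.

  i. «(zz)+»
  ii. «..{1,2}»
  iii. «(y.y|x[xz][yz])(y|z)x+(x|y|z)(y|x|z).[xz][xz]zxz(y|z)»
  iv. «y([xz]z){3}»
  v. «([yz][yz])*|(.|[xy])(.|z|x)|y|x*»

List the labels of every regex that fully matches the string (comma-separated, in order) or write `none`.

i → no match — must start with 'zz'
ii → no match
iii → match
iv → no match — must start with 'y'
v → no match

iii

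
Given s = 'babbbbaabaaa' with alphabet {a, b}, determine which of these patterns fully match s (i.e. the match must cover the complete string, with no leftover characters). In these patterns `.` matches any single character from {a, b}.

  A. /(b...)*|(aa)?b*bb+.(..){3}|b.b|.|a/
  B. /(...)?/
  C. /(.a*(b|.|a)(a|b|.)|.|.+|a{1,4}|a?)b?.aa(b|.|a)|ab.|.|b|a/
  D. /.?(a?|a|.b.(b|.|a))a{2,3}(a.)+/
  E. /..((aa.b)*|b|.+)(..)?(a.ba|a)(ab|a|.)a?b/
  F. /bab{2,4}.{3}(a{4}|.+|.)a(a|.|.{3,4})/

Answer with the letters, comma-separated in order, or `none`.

A, C, F

A → match
B → no match
C → match
D → no match
E → no match — must end with 'b'
F → match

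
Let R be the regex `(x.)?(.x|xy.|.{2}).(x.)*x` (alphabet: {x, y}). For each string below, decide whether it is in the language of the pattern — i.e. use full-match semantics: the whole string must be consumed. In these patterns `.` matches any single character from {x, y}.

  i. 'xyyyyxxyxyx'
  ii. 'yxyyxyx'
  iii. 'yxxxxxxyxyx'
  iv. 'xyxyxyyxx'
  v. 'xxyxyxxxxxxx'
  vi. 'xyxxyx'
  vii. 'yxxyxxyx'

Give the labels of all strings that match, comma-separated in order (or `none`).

i. 'xyyyyxxyxyx' → no match
ii. 'yxyyxyx' → no match
iii. 'yxxxxxxyxyx' → no match
iv. 'xyxyxyyxx' → no match
v. 'xxyxyxxxxxxx' → match
vi. 'xyxxyx' → match
vii. 'yxxyxxyx' → no match

v, vi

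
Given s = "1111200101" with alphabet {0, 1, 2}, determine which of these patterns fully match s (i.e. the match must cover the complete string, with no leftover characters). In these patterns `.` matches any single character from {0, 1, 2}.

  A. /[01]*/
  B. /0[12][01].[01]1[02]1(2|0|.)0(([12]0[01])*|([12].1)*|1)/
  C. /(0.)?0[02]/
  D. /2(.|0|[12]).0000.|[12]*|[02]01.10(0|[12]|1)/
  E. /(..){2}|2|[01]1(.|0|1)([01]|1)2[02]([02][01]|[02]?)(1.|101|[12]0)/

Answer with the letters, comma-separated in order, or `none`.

A → no match
B → no match — must start with "0"
C → no match
D → no match
E → match

E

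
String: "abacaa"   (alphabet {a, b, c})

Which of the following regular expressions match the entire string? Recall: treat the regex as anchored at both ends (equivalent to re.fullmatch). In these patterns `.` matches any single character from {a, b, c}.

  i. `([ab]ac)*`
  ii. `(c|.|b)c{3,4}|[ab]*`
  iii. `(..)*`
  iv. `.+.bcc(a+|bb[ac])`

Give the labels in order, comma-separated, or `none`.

iii

i → no match
ii → no match
iii → match
iv → no match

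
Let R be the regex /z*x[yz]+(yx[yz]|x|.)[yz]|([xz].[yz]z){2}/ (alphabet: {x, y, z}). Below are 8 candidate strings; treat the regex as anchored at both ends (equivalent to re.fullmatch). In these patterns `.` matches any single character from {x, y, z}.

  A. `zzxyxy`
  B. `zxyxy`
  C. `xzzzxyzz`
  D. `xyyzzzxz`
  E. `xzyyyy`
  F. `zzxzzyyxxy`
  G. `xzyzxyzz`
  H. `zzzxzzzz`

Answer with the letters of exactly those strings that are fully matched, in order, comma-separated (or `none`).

A, B, C, D, E, G, H

A → match
B → match
C → match
D → match
E → match
F → no match
G → match
H → match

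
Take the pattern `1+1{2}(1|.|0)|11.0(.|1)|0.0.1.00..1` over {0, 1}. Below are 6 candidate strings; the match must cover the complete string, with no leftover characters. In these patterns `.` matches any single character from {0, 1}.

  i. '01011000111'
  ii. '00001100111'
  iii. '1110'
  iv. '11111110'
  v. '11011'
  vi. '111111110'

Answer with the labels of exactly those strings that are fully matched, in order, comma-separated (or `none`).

i, ii, iii, iv, vi

i → match
ii → match
iii → match
iv → match
v → no match
vi → match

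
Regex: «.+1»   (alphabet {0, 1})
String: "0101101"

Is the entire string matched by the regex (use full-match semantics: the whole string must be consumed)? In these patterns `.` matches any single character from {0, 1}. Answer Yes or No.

Yes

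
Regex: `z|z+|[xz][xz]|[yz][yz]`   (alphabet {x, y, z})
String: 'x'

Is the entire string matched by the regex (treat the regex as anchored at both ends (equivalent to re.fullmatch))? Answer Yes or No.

No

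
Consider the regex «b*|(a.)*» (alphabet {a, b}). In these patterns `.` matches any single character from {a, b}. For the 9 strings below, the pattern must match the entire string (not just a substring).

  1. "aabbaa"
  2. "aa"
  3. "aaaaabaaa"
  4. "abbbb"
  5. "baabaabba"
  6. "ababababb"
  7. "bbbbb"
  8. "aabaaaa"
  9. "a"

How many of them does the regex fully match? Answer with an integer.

1. "aabbaa" → no match
2. "aa" → match
3. "aaaaabaaa" → no match
4. "abbbb" → no match
5. "baabaabba" → no match
6. "ababababb" → no match
7. "bbbbb" → match
8. "aabaaaa" → no match
9. "a" → no match
Total matched: 2

2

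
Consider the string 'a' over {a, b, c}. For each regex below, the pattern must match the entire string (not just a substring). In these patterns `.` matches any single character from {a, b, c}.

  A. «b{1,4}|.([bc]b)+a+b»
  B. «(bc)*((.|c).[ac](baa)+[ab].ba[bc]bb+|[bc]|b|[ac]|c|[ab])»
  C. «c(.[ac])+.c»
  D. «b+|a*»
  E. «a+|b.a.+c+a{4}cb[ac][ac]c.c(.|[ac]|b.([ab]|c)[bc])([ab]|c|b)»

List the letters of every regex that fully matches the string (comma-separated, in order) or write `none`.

B, D, E

A → no match
B → match
C → no match — must start with 'c'
D → match
E → match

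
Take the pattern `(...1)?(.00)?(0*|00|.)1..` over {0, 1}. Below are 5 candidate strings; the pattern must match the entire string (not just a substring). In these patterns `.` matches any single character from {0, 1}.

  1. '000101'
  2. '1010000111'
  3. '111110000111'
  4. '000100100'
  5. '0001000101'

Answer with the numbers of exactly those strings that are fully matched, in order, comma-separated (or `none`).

1 → match
2 → no match
3 → match
4 → match
5 → match

1, 3, 4, 5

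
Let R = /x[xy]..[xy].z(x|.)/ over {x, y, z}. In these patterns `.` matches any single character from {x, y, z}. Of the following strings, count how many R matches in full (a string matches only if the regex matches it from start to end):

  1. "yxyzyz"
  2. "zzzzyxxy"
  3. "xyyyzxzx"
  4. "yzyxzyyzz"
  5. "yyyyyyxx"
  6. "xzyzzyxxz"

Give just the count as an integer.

1 → no match — must start with "x"
2 → no match — must start with "x"
3 → no match
4 → no match — must start with "x"
5 → no match — must start with "x"
6 → no match
Total matched: 0

0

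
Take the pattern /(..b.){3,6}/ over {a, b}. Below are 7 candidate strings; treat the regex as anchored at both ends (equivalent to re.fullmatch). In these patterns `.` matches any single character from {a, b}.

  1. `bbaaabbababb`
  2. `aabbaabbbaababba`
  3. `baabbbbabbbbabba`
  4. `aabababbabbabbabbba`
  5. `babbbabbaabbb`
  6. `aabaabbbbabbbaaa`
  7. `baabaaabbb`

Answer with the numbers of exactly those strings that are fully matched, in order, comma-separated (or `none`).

none

1. `bbaaabbababb` → no match
2 → no match
3 → no match
4 → no match
5 → no match
6 → no match
7. `baabaaabbb` → no match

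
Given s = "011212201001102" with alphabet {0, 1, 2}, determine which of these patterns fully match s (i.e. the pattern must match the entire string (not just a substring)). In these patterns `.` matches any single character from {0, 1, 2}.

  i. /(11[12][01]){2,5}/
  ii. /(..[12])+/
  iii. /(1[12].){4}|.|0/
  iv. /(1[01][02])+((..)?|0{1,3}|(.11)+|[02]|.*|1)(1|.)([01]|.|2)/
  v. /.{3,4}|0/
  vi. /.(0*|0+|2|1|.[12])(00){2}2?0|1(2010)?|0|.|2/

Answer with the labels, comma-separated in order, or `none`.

i → no match — must start with "11"
ii → match
iii → no match
iv → no match — must start with "1"
v → no match
vi → no match

ii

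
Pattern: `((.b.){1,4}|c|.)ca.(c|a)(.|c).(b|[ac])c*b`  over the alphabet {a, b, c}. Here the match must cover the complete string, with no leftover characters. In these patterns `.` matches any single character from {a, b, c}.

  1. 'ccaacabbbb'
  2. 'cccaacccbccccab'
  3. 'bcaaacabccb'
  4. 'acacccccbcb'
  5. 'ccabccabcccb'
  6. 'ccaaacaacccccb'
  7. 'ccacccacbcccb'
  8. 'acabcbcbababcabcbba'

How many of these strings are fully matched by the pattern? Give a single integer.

1 → no match
2 → no match
3 → match
4 → no match
5 → match
6 → match
7 → no match
8 → no match — must end with 'b'
Total matched: 3

3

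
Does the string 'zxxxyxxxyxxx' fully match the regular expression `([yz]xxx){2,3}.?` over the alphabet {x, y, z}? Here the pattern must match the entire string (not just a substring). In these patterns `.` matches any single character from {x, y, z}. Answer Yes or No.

Yes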